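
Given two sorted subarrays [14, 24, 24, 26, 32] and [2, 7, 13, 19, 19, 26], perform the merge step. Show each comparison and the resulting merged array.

Merging process:

Compare 14 vs 2: take 2 from right. Merged: [2]
Compare 14 vs 7: take 7 from right. Merged: [2, 7]
Compare 14 vs 13: take 13 from right. Merged: [2, 7, 13]
Compare 14 vs 19: take 14 from left. Merged: [2, 7, 13, 14]
Compare 24 vs 19: take 19 from right. Merged: [2, 7, 13, 14, 19]
Compare 24 vs 19: take 19 from right. Merged: [2, 7, 13, 14, 19, 19]
Compare 24 vs 26: take 24 from left. Merged: [2, 7, 13, 14, 19, 19, 24]
Compare 24 vs 26: take 24 from left. Merged: [2, 7, 13, 14, 19, 19, 24, 24]
Compare 26 vs 26: take 26 from left. Merged: [2, 7, 13, 14, 19, 19, 24, 24, 26]
Compare 32 vs 26: take 26 from right. Merged: [2, 7, 13, 14, 19, 19, 24, 24, 26, 26]
Append remaining from left: [32]. Merged: [2, 7, 13, 14, 19, 19, 24, 24, 26, 26, 32]

Final merged array: [2, 7, 13, 14, 19, 19, 24, 24, 26, 26, 32]
Total comparisons: 10

The merged array is [2, 7, 13, 14, 19, 19, 24, 24, 26, 26, 32], requiring 10 comparisons. The merge step runs in O(n) time where n is the total number of elements.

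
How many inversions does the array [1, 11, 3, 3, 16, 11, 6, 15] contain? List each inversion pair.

Finding inversions in [1, 11, 3, 3, 16, 11, 6, 15]:

(1, 2): arr[1]=11 > arr[2]=3
(1, 3): arr[1]=11 > arr[3]=3
(1, 6): arr[1]=11 > arr[6]=6
(4, 5): arr[4]=16 > arr[5]=11
(4, 6): arr[4]=16 > arr[6]=6
(4, 7): arr[4]=16 > arr[7]=15
(5, 6): arr[5]=11 > arr[6]=6

Total inversions: 7

The array has 7 inversion(s): (1,2), (1,3), (1,6), (4,5), (4,6), (4,7), (5,6). Each pair (i,j) satisfies i < j and arr[i] > arr[j].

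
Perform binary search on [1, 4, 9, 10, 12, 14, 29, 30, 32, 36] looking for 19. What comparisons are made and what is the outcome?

Binary search for 19 in [1, 4, 9, 10, 12, 14, 29, 30, 32, 36]:

lo=0, hi=9, mid=4, arr[mid]=12 -> 12 < 19, search right half
lo=5, hi=9, mid=7, arr[mid]=30 -> 30 > 19, search left half
lo=5, hi=6, mid=5, arr[mid]=14 -> 14 < 19, search right half
lo=6, hi=6, mid=6, arr[mid]=29 -> 29 > 19, search left half
lo=6 > hi=5, target 19 not found

Binary search determines that 19 is not in the array after 4 comparisons. The search space was exhausted without finding the target.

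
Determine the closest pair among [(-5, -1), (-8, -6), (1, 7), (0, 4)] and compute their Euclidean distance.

Computing all pairwise distances among 4 points:

d((-5, -1), (-8, -6)) = 5.831
d((-5, -1), (1, 7)) = 10.0
d((-5, -1), (0, 4)) = 7.0711
d((-8, -6), (1, 7)) = 15.8114
d((-8, -6), (0, 4)) = 12.8062
d((1, 7), (0, 4)) = 3.1623 <-- minimum

Closest pair: (1, 7) and (0, 4) with distance 3.1623

The closest pair is (1, 7) and (0, 4) with Euclidean distance 3.1623. For 4 points, brute-force pairwise comparison is shown above. For large n, the divide-and-conquer algorithm (sort by x, recurse on halves, check the dividing strip) achieves O(n log n).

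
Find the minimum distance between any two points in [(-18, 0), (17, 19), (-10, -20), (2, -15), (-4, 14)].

Computing all pairwise distances among 5 points:

d((-18, 0), (17, 19)) = 39.8246
d((-18, 0), (-10, -20)) = 21.5407
d((-18, 0), (2, -15)) = 25.0
d((-18, 0), (-4, 14)) = 19.799
d((17, 19), (-10, -20)) = 47.4342
d((17, 19), (2, -15)) = 37.1618
d((17, 19), (-4, 14)) = 21.587
d((-10, -20), (2, -15)) = 13.0 <-- minimum
d((-10, -20), (-4, 14)) = 34.5254
d((2, -15), (-4, 14)) = 29.6142

Closest pair: (-10, -20) and (2, -15) with distance 13.0

The closest pair is (-10, -20) and (2, -15) with Euclidean distance 13.0. For 5 points, brute-force pairwise comparison is shown above. For large n, the divide-and-conquer algorithm (sort by x, recurse on halves, check the dividing strip) achieves O(n log n).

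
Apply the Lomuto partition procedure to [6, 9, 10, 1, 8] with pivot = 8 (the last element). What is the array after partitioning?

Lomuto partition with pivot = 8:

Initial array: [6, 9, 10, 1, 8]

arr[0]=6 <= 8: swap with position 0, array becomes [6, 9, 10, 1, 8]
arr[1]=9 > 8: no swap
arr[2]=10 > 8: no swap
arr[3]=1 <= 8: swap with position 1, array becomes [6, 1, 10, 9, 8]

Place pivot at position 2: [6, 1, 8, 9, 10]
Pivot position: 2

After partitioning with pivot 8, the array becomes [6, 1, 8, 9, 10]. The pivot is placed at index 2. All elements to the left of the pivot are <= 8, and all elements to the right are > 8.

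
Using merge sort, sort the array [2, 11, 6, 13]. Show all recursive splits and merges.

Merge sort trace:

Split: [2, 11, 6, 13] -> [2, 11] and [6, 13]
  Split: [2, 11] -> [2] and [11]
  Merge: [2] + [11] -> [2, 11]
  Split: [6, 13] -> [6] and [13]
  Merge: [6] + [13] -> [6, 13]
Merge: [2, 11] + [6, 13] -> [2, 6, 11, 13]

Final sorted array: [2, 6, 11, 13]

The merge sort proceeds by recursively splitting the array and merging sorted halves.
After all merges, the sorted array is [2, 6, 11, 13].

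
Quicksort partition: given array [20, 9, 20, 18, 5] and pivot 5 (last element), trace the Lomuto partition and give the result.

Lomuto partition with pivot = 5:

Initial array: [20, 9, 20, 18, 5]

arr[0]=20 > 5: no swap
arr[1]=9 > 5: no swap
arr[2]=20 > 5: no swap
arr[3]=18 > 5: no swap

Place pivot at position 0: [5, 9, 20, 18, 20]
Pivot position: 0

After partitioning with pivot 5, the array becomes [5, 9, 20, 18, 20]. The pivot is placed at index 0. All elements to the left of the pivot are <= 5, and all elements to the right are > 5.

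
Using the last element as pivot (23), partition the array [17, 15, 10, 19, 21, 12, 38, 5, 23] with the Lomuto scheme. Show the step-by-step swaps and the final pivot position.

Lomuto partition with pivot = 23:

Initial array: [17, 15, 10, 19, 21, 12, 38, 5, 23]

arr[0]=17 <= 23: swap with position 0, array becomes [17, 15, 10, 19, 21, 12, 38, 5, 23]
arr[1]=15 <= 23: swap with position 1, array becomes [17, 15, 10, 19, 21, 12, 38, 5, 23]
arr[2]=10 <= 23: swap with position 2, array becomes [17, 15, 10, 19, 21, 12, 38, 5, 23]
arr[3]=19 <= 23: swap with position 3, array becomes [17, 15, 10, 19, 21, 12, 38, 5, 23]
arr[4]=21 <= 23: swap with position 4, array becomes [17, 15, 10, 19, 21, 12, 38, 5, 23]
arr[5]=12 <= 23: swap with position 5, array becomes [17, 15, 10, 19, 21, 12, 38, 5, 23]
arr[6]=38 > 23: no swap
arr[7]=5 <= 23: swap with position 6, array becomes [17, 15, 10, 19, 21, 12, 5, 38, 23]

Place pivot at position 7: [17, 15, 10, 19, 21, 12, 5, 23, 38]
Pivot position: 7

After partitioning with pivot 23, the array becomes [17, 15, 10, 19, 21, 12, 5, 23, 38]. The pivot is placed at index 7. All elements to the left of the pivot are <= 23, and all elements to the right are > 23.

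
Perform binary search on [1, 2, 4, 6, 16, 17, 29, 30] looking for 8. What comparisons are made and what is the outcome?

Binary search for 8 in [1, 2, 4, 6, 16, 17, 29, 30]:

lo=0, hi=7, mid=3, arr[mid]=6 -> 6 < 8, search right half
lo=4, hi=7, mid=5, arr[mid]=17 -> 17 > 8, search left half
lo=4, hi=4, mid=4, arr[mid]=16 -> 16 > 8, search left half
lo=4 > hi=3, target 8 not found

Binary search determines that 8 is not in the array after 3 comparisons. The search space was exhausted without finding the target.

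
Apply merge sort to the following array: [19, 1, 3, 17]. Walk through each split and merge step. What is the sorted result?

Merge sort trace:

Split: [19, 1, 3, 17] -> [19, 1] and [3, 17]
  Split: [19, 1] -> [19] and [1]
  Merge: [19] + [1] -> [1, 19]
  Split: [3, 17] -> [3] and [17]
  Merge: [3] + [17] -> [3, 17]
Merge: [1, 19] + [3, 17] -> [1, 3, 17, 19]

Final sorted array: [1, 3, 17, 19]

The merge sort proceeds by recursively splitting the array and merging sorted halves.
After all merges, the sorted array is [1, 3, 17, 19].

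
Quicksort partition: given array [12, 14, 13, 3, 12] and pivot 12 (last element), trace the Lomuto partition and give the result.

Lomuto partition with pivot = 12:

Initial array: [12, 14, 13, 3, 12]

arr[0]=12 <= 12: swap with position 0, array becomes [12, 14, 13, 3, 12]
arr[1]=14 > 12: no swap
arr[2]=13 > 12: no swap
arr[3]=3 <= 12: swap with position 1, array becomes [12, 3, 13, 14, 12]

Place pivot at position 2: [12, 3, 12, 14, 13]
Pivot position: 2

After partitioning with pivot 12, the array becomes [12, 3, 12, 14, 13]. The pivot is placed at index 2. All elements to the left of the pivot are <= 12, and all elements to the right are > 12.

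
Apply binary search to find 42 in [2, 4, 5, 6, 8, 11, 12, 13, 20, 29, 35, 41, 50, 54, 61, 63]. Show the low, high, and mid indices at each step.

Binary search for 42 in [2, 4, 5, 6, 8, 11, 12, 13, 20, 29, 35, 41, 50, 54, 61, 63]:

lo=0, hi=15, mid=7, arr[mid]=13 -> 13 < 42, search right half
lo=8, hi=15, mid=11, arr[mid]=41 -> 41 < 42, search right half
lo=12, hi=15, mid=13, arr[mid]=54 -> 54 > 42, search left half
lo=12, hi=12, mid=12, arr[mid]=50 -> 50 > 42, search left half
lo=12 > hi=11, target 42 not found

Binary search determines that 42 is not in the array after 4 comparisons. The search space was exhausted without finding the target.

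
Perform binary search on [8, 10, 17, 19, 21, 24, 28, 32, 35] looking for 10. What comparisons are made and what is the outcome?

Binary search for 10 in [8, 10, 17, 19, 21, 24, 28, 32, 35]:

lo=0, hi=8, mid=4, arr[mid]=21 -> 21 > 10, search left half
lo=0, hi=3, mid=1, arr[mid]=10 -> Found target at index 1!

Binary search finds 10 at index 1 after 2 comparisons. The search repeatedly halves the search space by comparing with the middle element.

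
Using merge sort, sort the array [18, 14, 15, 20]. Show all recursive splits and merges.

Merge sort trace:

Split: [18, 14, 15, 20] -> [18, 14] and [15, 20]
  Split: [18, 14] -> [18] and [14]
  Merge: [18] + [14] -> [14, 18]
  Split: [15, 20] -> [15] and [20]
  Merge: [15] + [20] -> [15, 20]
Merge: [14, 18] + [15, 20] -> [14, 15, 18, 20]

Final sorted array: [14, 15, 18, 20]

The merge sort proceeds by recursively splitting the array and merging sorted halves.
After all merges, the sorted array is [14, 15, 18, 20].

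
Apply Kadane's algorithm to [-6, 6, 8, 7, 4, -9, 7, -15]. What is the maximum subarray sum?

Using Kadane's algorithm on [-6, 6, 8, 7, 4, -9, 7, -15]:

Scanning through the array:
Position 1 (value 6): max_ending_here = 6, max_so_far = 6
Position 2 (value 8): max_ending_here = 14, max_so_far = 14
Position 3 (value 7): max_ending_here = 21, max_so_far = 21
Position 4 (value 4): max_ending_here = 25, max_so_far = 25
Position 5 (value -9): max_ending_here = 16, max_so_far = 25
Position 6 (value 7): max_ending_here = 23, max_so_far = 25
Position 7 (value -15): max_ending_here = 8, max_so_far = 25

Maximum subarray: [6, 8, 7, 4]
Maximum sum: 25

The maximum subarray is [6, 8, 7, 4] with sum 25. This subarray runs from index 1 to index 4.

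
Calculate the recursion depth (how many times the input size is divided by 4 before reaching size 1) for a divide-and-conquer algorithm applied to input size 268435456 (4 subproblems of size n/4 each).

For divide and conquer with division factor 4:

Problem sizes at each level:
Level 0: 268435456
Level 1: 67108864
Level 2: 16777216
Level 3: 4194304
Level 4: 1048576
Level 5: 262144
Level 6: 65536
Level 7: 16384
Level 8: 4096
Level 9: 1024
Level 10: 256
Level 11: 64
Level 12: 16
Level 13: 4
Level 14: 1

The root is level 0 and the size-1 base case is level 14 (the tree spans levels 0 through 14, i.e. 15 levels counting the root), so the depth is the number of divisions: log_4(268435456) = 14

The recursion tree depth is log_4(268435456) = 14. At each level, the problem size is divided by 4, so it takes 14 divisions to reduce to a base case of size 1. The algorithm makes 4 recursive calls at each level.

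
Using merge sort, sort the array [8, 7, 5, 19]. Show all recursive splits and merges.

Merge sort trace:

Split: [8, 7, 5, 19] -> [8, 7] and [5, 19]
  Split: [8, 7] -> [8] and [7]
  Merge: [8] + [7] -> [7, 8]
  Split: [5, 19] -> [5] and [19]
  Merge: [5] + [19] -> [5, 19]
Merge: [7, 8] + [5, 19] -> [5, 7, 8, 19]

Final sorted array: [5, 7, 8, 19]

The merge sort proceeds by recursively splitting the array and merging sorted halves.
After all merges, the sorted array is [5, 7, 8, 19].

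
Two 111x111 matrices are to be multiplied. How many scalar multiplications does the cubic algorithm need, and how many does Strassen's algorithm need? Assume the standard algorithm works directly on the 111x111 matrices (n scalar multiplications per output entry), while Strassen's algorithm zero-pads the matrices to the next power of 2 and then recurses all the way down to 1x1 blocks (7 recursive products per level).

Matrix multiplication for 111x111 matrices:

Strassen's algorithm requires power-of-2 dimensions. Pad 111x111 to 128x128 (next power of 2).

Standard algorithm: 111^3 = 1367631 multiplications
Strassen's algorithm: 7^(log2(128)) = 7^7 = 823543 multiplications
Savings: 1367631 - 823543 = 544088 multiplications

Standard: 1367631 multiplications (111^3). Strassen: 823543 multiplications (7^7, after padding to 128x128). Strassen reduces 8 recursive multiplications to 7 at each level.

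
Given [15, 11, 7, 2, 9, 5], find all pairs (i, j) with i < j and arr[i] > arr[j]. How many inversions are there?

Finding inversions in [15, 11, 7, 2, 9, 5]:

(0, 1): arr[0]=15 > arr[1]=11
(0, 2): arr[0]=15 > arr[2]=7
(0, 3): arr[0]=15 > arr[3]=2
(0, 4): arr[0]=15 > arr[4]=9
(0, 5): arr[0]=15 > arr[5]=5
(1, 2): arr[1]=11 > arr[2]=7
(1, 3): arr[1]=11 > arr[3]=2
(1, 4): arr[1]=11 > arr[4]=9
(1, 5): arr[1]=11 > arr[5]=5
(2, 3): arr[2]=7 > arr[3]=2
(2, 5): arr[2]=7 > arr[5]=5
(4, 5): arr[4]=9 > arr[5]=5

Total inversions: 12

The array has 12 inversion(s): (0,1), (0,2), (0,3), (0,4), (0,5), (1,2), (1,3), (1,4), (1,5), (2,3), (2,5), (4,5). Each pair (i,j) satisfies i < j and arr[i] > arr[j].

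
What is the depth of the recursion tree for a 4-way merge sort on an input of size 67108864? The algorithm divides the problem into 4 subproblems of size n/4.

For divide and conquer with division factor 4:

Problem sizes at each level:
Level 0: 67108864
Level 1: 16777216
Level 2: 4194304
Level 3: 1048576
Level 4: 262144
Level 5: 65536
Level 6: 16384
Level 7: 4096
Level 8: 1024
Level 9: 256
Level 10: 64
Level 11: 16
Level 12: 4
Level 13: 1

The root is level 0 and the size-1 base case is level 13 (the tree spans levels 0 through 13, i.e. 14 levels counting the root), so the depth is the number of divisions: log_4(67108864) = 13

The recursion tree depth is log_4(67108864) = 13. At each level, the problem size is divided by 4, so it takes 13 divisions to reduce to a base case of size 1. The algorithm makes 4 recursive calls at each level.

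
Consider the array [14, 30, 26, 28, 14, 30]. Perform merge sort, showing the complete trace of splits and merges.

Merge sort trace:

Split: [14, 30, 26, 28, 14, 30] -> [14, 30, 26] and [28, 14, 30]
  Split: [14, 30, 26] -> [14] and [30, 26]
    Split: [30, 26] -> [30] and [26]
    Merge: [30] + [26] -> [26, 30]
  Merge: [14] + [26, 30] -> [14, 26, 30]
  Split: [28, 14, 30] -> [28] and [14, 30]
    Split: [14, 30] -> [14] and [30]
    Merge: [14] + [30] -> [14, 30]
  Merge: [28] + [14, 30] -> [14, 28, 30]
Merge: [14, 26, 30] + [14, 28, 30] -> [14, 14, 26, 28, 30, 30]

Final sorted array: [14, 14, 26, 28, 30, 30]

The merge sort proceeds by recursively splitting the array and merging sorted halves.
After all merges, the sorted array is [14, 14, 26, 28, 30, 30].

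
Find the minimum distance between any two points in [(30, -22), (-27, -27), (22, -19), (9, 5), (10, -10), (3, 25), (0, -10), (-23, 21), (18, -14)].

Computing all pairwise distances among 9 points:

d((30, -22), (-27, -27)) = 57.2189
d((30, -22), (22, -19)) = 8.544
d((30, -22), (9, 5)) = 34.2053
d((30, -22), (10, -10)) = 23.3238
d((30, -22), (3, 25)) = 54.2033
d((30, -22), (0, -10)) = 32.311
d((30, -22), (-23, 21)) = 68.2495
d((30, -22), (18, -14)) = 14.4222
d((-27, -27), (22, -19)) = 49.6488
d((-27, -27), (9, 5)) = 48.1664
d((-27, -27), (10, -10)) = 40.7185
d((-27, -27), (3, 25)) = 60.0333
d((-27, -27), (0, -10)) = 31.9061
d((-27, -27), (-23, 21)) = 48.1664
d((-27, -27), (18, -14)) = 46.8402
d((22, -19), (9, 5)) = 27.2947
d((22, -19), (10, -10)) = 15.0
d((22, -19), (3, 25)) = 47.927
d((22, -19), (0, -10)) = 23.7697
d((22, -19), (-23, 21)) = 60.208
d((22, -19), (18, -14)) = 6.4031 <-- minimum
d((9, 5), (10, -10)) = 15.0333
d((9, 5), (3, 25)) = 20.8806
d((9, 5), (0, -10)) = 17.4929
d((9, 5), (-23, 21)) = 35.7771
d((9, 5), (18, -14)) = 21.0238
d((10, -10), (3, 25)) = 35.6931
d((10, -10), (0, -10)) = 10.0
d((10, -10), (-23, 21)) = 45.2769
d((10, -10), (18, -14)) = 8.9443
d((3, 25), (0, -10)) = 35.1283
d((3, 25), (-23, 21)) = 26.3059
d((3, 25), (18, -14)) = 41.7852
d((0, -10), (-23, 21)) = 38.6005
d((0, -10), (18, -14)) = 18.4391
d((-23, 21), (18, -14)) = 53.9073

Closest pair: (22, -19) and (18, -14) with distance 6.4031

The closest pair is (22, -19) and (18, -14) with Euclidean distance 6.4031. For 9 points, brute-force pairwise comparison is shown above. For large n, the divide-and-conquer algorithm (sort by x, recurse on halves, check the dividing strip) achieves O(n log n).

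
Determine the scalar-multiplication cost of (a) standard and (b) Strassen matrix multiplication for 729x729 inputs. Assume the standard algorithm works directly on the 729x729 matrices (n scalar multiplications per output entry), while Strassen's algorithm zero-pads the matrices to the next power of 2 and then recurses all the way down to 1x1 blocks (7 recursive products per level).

Matrix multiplication for 729x729 matrices:

Strassen's algorithm requires power-of-2 dimensions. Pad 729x729 to 1024x1024 (next power of 2).

Standard algorithm: 729^3 = 387420489 multiplications
Strassen's algorithm: 7^(log2(1024)) = 7^10 = 282475249 multiplications
Savings: 387420489 - 282475249 = 104945240 multiplications

Standard: 387420489 multiplications (729^3). Strassen: 282475249 multiplications (7^10, after padding to 1024x1024). Strassen reduces 8 recursive multiplications to 7 at each level.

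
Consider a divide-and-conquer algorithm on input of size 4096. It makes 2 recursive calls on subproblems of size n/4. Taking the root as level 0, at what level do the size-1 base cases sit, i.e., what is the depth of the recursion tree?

For divide and conquer with division factor 4:

Problem sizes at each level:
Level 0: 4096
Level 1: 1024
Level 2: 256
Level 3: 64
Level 4: 16
Level 5: 4
Level 6: 1

The root is level 0 and the size-1 base case is level 6 (the tree spans levels 0 through 6, i.e. 7 levels counting the root), so the depth is the number of divisions: log_4(4096) = 6

The recursion tree depth is log_4(4096) = 6. At each level, the problem size is divided by 4, so it takes 6 divisions to reduce to a base case of size 1. The algorithm makes 2 recursive calls at each level.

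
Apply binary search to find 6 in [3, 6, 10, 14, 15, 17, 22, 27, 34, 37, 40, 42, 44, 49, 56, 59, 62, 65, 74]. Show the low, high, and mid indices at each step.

Binary search for 6 in [3, 6, 10, 14, 15, 17, 22, 27, 34, 37, 40, 42, 44, 49, 56, 59, 62, 65, 74]:

lo=0, hi=18, mid=9, arr[mid]=37 -> 37 > 6, search left half
lo=0, hi=8, mid=4, arr[mid]=15 -> 15 > 6, search left half
lo=0, hi=3, mid=1, arr[mid]=6 -> Found target at index 1!

Binary search finds 6 at index 1 after 3 comparisons. The search repeatedly halves the search space by comparing with the middle element.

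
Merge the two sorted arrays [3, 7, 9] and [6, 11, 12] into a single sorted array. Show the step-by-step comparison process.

Merging process:

Compare 3 vs 6: take 3 from left. Merged: [3]
Compare 7 vs 6: take 6 from right. Merged: [3, 6]
Compare 7 vs 11: take 7 from left. Merged: [3, 6, 7]
Compare 9 vs 11: take 9 from left. Merged: [3, 6, 7, 9]
Append remaining from right: [11, 12]. Merged: [3, 6, 7, 9, 11, 12]

Final merged array: [3, 6, 7, 9, 11, 12]
Total comparisons: 4

The merged array is [3, 6, 7, 9, 11, 12], requiring 4 comparisons. The merge step runs in O(n) time where n is the total number of elements.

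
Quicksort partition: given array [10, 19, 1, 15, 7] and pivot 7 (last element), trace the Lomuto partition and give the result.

Lomuto partition with pivot = 7:

Initial array: [10, 19, 1, 15, 7]

arr[0]=10 > 7: no swap
arr[1]=19 > 7: no swap
arr[2]=1 <= 7: swap with position 0, array becomes [1, 19, 10, 15, 7]
arr[3]=15 > 7: no swap

Place pivot at position 1: [1, 7, 10, 15, 19]
Pivot position: 1

After partitioning with pivot 7, the array becomes [1, 7, 10, 15, 19]. The pivot is placed at index 1. All elements to the left of the pivot are <= 7, and all elements to the right are > 7.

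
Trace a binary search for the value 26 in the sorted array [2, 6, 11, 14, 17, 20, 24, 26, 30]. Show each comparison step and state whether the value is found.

Binary search for 26 in [2, 6, 11, 14, 17, 20, 24, 26, 30]:

lo=0, hi=8, mid=4, arr[mid]=17 -> 17 < 26, search right half
lo=5, hi=8, mid=6, arr[mid]=24 -> 24 < 26, search right half
lo=7, hi=8, mid=7, arr[mid]=26 -> Found target at index 7!

Binary search finds 26 at index 7 after 3 comparisons. The search repeatedly halves the search space by comparing with the middle element.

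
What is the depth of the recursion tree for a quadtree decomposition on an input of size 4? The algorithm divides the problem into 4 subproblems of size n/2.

For divide and conquer with division factor 2:

Problem sizes at each level:
Level 0: 4
Level 1: 2
Level 2: 1

The root is level 0 and the size-1 base case is level 2 (the tree spans levels 0 through 2, i.e. 3 levels counting the root), so the depth is the number of divisions: log_2(4) = 2

The recursion tree depth is log_2(4) = 2. At each level, the problem size is divided by 2, so it takes 2 divisions to reduce to a base case of size 1. The algorithm makes 4 recursive calls at each level.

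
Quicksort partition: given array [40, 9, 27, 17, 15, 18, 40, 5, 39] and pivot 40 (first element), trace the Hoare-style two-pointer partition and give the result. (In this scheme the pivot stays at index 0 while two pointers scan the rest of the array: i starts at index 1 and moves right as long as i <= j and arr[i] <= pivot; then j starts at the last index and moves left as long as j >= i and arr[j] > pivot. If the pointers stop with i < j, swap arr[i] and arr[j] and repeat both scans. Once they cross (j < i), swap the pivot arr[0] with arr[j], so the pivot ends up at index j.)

Hoare-style two-pointer partition with pivot = 40:

Initial array: [40, 9, 27, 17, 15, 18, 40, 5, 39]

Pointers start at i = 1, j = 8.
i ends at 9, j ends at 8: the pointers have crossed (j < i), so scanning stops.

Swap pivot arr[0] with arr[8] to place pivot at position 8: [39, 9, 27, 17, 15, 18, 40, 5, 40]
Pivot position: 8

After partitioning with pivot 40, the array becomes [39, 9, 27, 17, 15, 18, 40, 5, 40]. The pivot is placed at index 8. All elements to the left of the pivot are <= 40, and all elements to the right are > 40.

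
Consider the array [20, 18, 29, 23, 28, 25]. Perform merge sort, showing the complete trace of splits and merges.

Merge sort trace:

Split: [20, 18, 29, 23, 28, 25] -> [20, 18, 29] and [23, 28, 25]
  Split: [20, 18, 29] -> [20] and [18, 29]
    Split: [18, 29] -> [18] and [29]
    Merge: [18] + [29] -> [18, 29]
  Merge: [20] + [18, 29] -> [18, 20, 29]
  Split: [23, 28, 25] -> [23] and [28, 25]
    Split: [28, 25] -> [28] and [25]
    Merge: [28] + [25] -> [25, 28]
  Merge: [23] + [25, 28] -> [23, 25, 28]
Merge: [18, 20, 29] + [23, 25, 28] -> [18, 20, 23, 25, 28, 29]

Final sorted array: [18, 20, 23, 25, 28, 29]

The merge sort proceeds by recursively splitting the array and merging sorted halves.
After all merges, the sorted array is [18, 20, 23, 25, 28, 29].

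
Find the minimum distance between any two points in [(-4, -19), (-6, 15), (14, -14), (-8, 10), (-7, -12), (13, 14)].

Computing all pairwise distances among 6 points:

d((-4, -19), (-6, 15)) = 34.0588
d((-4, -19), (14, -14)) = 18.6815
d((-4, -19), (-8, 10)) = 29.2746
d((-4, -19), (-7, -12)) = 7.6158
d((-4, -19), (13, 14)) = 37.1214
d((-6, 15), (14, -14)) = 35.2278
d((-6, 15), (-8, 10)) = 5.3852 <-- minimum
d((-6, 15), (-7, -12)) = 27.0185
d((-6, 15), (13, 14)) = 19.0263
d((14, -14), (-8, 10)) = 32.5576
d((14, -14), (-7, -12)) = 21.095
d((14, -14), (13, 14)) = 28.0179
d((-8, 10), (-7, -12)) = 22.0227
d((-8, 10), (13, 14)) = 21.3776
d((-7, -12), (13, 14)) = 32.8024

Closest pair: (-6, 15) and (-8, 10) with distance 5.3852

The closest pair is (-6, 15) and (-8, 10) with Euclidean distance 5.3852. For 6 points, brute-force pairwise comparison is shown above. For large n, the divide-and-conquer algorithm (sort by x, recurse on halves, check the dividing strip) achieves O(n log n).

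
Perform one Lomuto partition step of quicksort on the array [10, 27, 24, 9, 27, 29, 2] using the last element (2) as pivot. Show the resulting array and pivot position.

Lomuto partition with pivot = 2:

Initial array: [10, 27, 24, 9, 27, 29, 2]

arr[0]=10 > 2: no swap
arr[1]=27 > 2: no swap
arr[2]=24 > 2: no swap
arr[3]=9 > 2: no swap
arr[4]=27 > 2: no swap
arr[5]=29 > 2: no swap

Place pivot at position 0: [2, 27, 24, 9, 27, 29, 10]
Pivot position: 0

After partitioning with pivot 2, the array becomes [2, 27, 24, 9, 27, 29, 10]. The pivot is placed at index 0. All elements to the left of the pivot are <= 2, and all elements to the right are > 2.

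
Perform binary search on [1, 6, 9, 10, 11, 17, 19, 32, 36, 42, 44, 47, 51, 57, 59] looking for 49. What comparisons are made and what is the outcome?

Binary search for 49 in [1, 6, 9, 10, 11, 17, 19, 32, 36, 42, 44, 47, 51, 57, 59]:

lo=0, hi=14, mid=7, arr[mid]=32 -> 32 < 49, search right half
lo=8, hi=14, mid=11, arr[mid]=47 -> 47 < 49, search right half
lo=12, hi=14, mid=13, arr[mid]=57 -> 57 > 49, search left half
lo=12, hi=12, mid=12, arr[mid]=51 -> 51 > 49, search left half
lo=12 > hi=11, target 49 not found

Binary search determines that 49 is not in the array after 4 comparisons. The search space was exhausted without finding the target.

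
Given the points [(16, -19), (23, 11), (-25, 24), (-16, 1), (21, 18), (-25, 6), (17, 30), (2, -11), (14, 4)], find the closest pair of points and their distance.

Computing all pairwise distances among 9 points:

d((16, -19), (23, 11)) = 30.8058
d((16, -19), (-25, 24)) = 59.4138
d((16, -19), (-16, 1)) = 37.7359
d((16, -19), (21, 18)) = 37.3363
d((16, -19), (-25, 6)) = 48.0208
d((16, -19), (17, 30)) = 49.0102
d((16, -19), (2, -11)) = 16.1245
d((16, -19), (14, 4)) = 23.0868
d((23, 11), (-25, 24)) = 49.7293
d((23, 11), (-16, 1)) = 40.2616
d((23, 11), (21, 18)) = 7.2801 <-- minimum
d((23, 11), (-25, 6)) = 48.2597
d((23, 11), (17, 30)) = 19.9249
d((23, 11), (2, -11)) = 30.4138
d((23, 11), (14, 4)) = 11.4018
d((-25, 24), (-16, 1)) = 24.6982
d((-25, 24), (21, 18)) = 46.3897
d((-25, 24), (-25, 6)) = 18.0
d((-25, 24), (17, 30)) = 42.4264
d((-25, 24), (2, -11)) = 44.2041
d((-25, 24), (14, 4)) = 43.8292
d((-16, 1), (21, 18)) = 40.7185
d((-16, 1), (-25, 6)) = 10.2956
d((-16, 1), (17, 30)) = 43.9318
d((-16, 1), (2, -11)) = 21.6333
d((-16, 1), (14, 4)) = 30.1496
d((21, 18), (-25, 6)) = 47.5395
d((21, 18), (17, 30)) = 12.6491
d((21, 18), (2, -11)) = 34.6699
d((21, 18), (14, 4)) = 15.6525
d((-25, 6), (17, 30)) = 48.3735
d((-25, 6), (2, -11)) = 31.9061
d((-25, 6), (14, 4)) = 39.0512
d((17, 30), (2, -11)) = 43.6578
d((17, 30), (14, 4)) = 26.1725
d((2, -11), (14, 4)) = 19.2094

Closest pair: (23, 11) and (21, 18) with distance 7.2801

The closest pair is (23, 11) and (21, 18) with Euclidean distance 7.2801. For 9 points, brute-force pairwise comparison is shown above. For large n, the divide-and-conquer algorithm (sort by x, recurse on halves, check the dividing strip) achieves O(n log n).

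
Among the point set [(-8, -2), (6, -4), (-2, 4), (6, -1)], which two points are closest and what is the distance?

Computing all pairwise distances among 4 points:

d((-8, -2), (6, -4)) = 14.1421
d((-8, -2), (-2, 4)) = 8.4853
d((-8, -2), (6, -1)) = 14.0357
d((6, -4), (-2, 4)) = 11.3137
d((6, -4), (6, -1)) = 3.0 <-- minimum
d((-2, 4), (6, -1)) = 9.434

Closest pair: (6, -4) and (6, -1) with distance 3.0

The closest pair is (6, -4) and (6, -1) with Euclidean distance 3.0. For 4 points, brute-force pairwise comparison is shown above. For large n, the divide-and-conquer algorithm (sort by x, recurse on halves, check the dividing strip) achieves O(n log n).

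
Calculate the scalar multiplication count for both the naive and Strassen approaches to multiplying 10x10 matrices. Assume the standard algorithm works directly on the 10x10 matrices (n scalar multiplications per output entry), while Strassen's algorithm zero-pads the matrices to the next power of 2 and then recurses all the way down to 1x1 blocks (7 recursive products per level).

Matrix multiplication for 10x10 matrices:

Strassen's algorithm requires power-of-2 dimensions. Pad 10x10 to 16x16 (next power of 2).

Standard algorithm: 10^3 = 1000 multiplications
Strassen's algorithm: 7^(log2(16)) = 7^4 = 2401 multiplications
Difference: 1000 - 2401 = -1401 (Strassen uses MORE here due to padding overhead — for small or just-over-power-of-2 n, padding can outweigh the per-level savings)

Standard: 1000 multiplications (10^3). Strassen: 2401 multiplications (7^4, after padding to 16x16). Strassen reduces 8 recursive multiplications to 7 at each level.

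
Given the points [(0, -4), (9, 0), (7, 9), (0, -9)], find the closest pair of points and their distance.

Computing all pairwise distances among 4 points:

d((0, -4), (9, 0)) = 9.8489
d((0, -4), (7, 9)) = 14.7648
d((0, -4), (0, -9)) = 5.0 <-- minimum
d((9, 0), (7, 9)) = 9.2195
d((9, 0), (0, -9)) = 12.7279
d((7, 9), (0, -9)) = 19.3132

Closest pair: (0, -4) and (0, -9) with distance 5.0

The closest pair is (0, -4) and (0, -9) with Euclidean distance 5.0. For 4 points, brute-force pairwise comparison is shown above. For large n, the divide-and-conquer algorithm (sort by x, recurse on halves, check the dividing strip) achieves O(n log n).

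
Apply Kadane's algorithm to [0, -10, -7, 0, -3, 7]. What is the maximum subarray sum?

Using Kadane's algorithm on [0, -10, -7, 0, -3, 7]:

Scanning through the array:
Position 1 (value -10): max_ending_here = -10, max_so_far = 0
Position 2 (value -7): max_ending_here = -7, max_so_far = 0
Position 3 (value 0): max_ending_here = 0, max_so_far = 0
Position 4 (value -3): max_ending_here = -3, max_so_far = 0
Position 5 (value 7): max_ending_here = 7, max_so_far = 7

Maximum subarray: [7]
Maximum sum: 7

The maximum subarray is [7] with sum 7. This subarray runs from index 5 to index 5.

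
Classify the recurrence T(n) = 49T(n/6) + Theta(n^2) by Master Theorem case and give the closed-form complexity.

Master Theorem for T(n) = 49T(n/6) + O(n^2):

a = 49, b = 6, c = 2
log_b(a) = log_6(49) = 2.1721

Case 1: c = 2 < log_6(49) = 2.1721
T(n) = O(n^(log_6 49))

For T(n) = 49T(n/6) + O(n^2): log_6(49) = 2.1721. This is Case 1 of the Master Theorem (c < log_b(a), work dominated by leaves), giving O(n^(log_6 49)).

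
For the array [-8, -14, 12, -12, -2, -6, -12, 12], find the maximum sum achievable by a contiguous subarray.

Using Kadane's algorithm on [-8, -14, 12, -12, -2, -6, -12, 12]:

Scanning through the array:
Position 1 (value -14): max_ending_here = -14, max_so_far = -8
Position 2 (value 12): max_ending_here = 12, max_so_far = 12
Position 3 (value -12): max_ending_here = 0, max_so_far = 12
Position 4 (value -2): max_ending_here = -2, max_so_far = 12
Position 5 (value -6): max_ending_here = -6, max_so_far = 12
Position 6 (value -12): max_ending_here = -12, max_so_far = 12
Position 7 (value 12): max_ending_here = 12, max_so_far = 12

Maximum subarray: [12]
Maximum sum: 12

The maximum subarray is [12] with sum 12. This subarray runs from index 2 to index 2.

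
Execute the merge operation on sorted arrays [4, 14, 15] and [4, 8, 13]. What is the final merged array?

Merging process:

Compare 4 vs 4: take 4 from left. Merged: [4]
Compare 14 vs 4: take 4 from right. Merged: [4, 4]
Compare 14 vs 8: take 8 from right. Merged: [4, 4, 8]
Compare 14 vs 13: take 13 from right. Merged: [4, 4, 8, 13]
Append remaining from left: [14, 15]. Merged: [4, 4, 8, 13, 14, 15]

Final merged array: [4, 4, 8, 13, 14, 15]
Total comparisons: 4

The merged array is [4, 4, 8, 13, 14, 15], requiring 4 comparisons. The merge step runs in O(n) time where n is the total number of elements.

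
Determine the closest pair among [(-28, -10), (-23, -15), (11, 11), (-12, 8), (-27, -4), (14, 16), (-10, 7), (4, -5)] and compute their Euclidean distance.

Computing all pairwise distances among 8 points:

d((-28, -10), (-23, -15)) = 7.0711
d((-28, -10), (11, 11)) = 44.2945
d((-28, -10), (-12, 8)) = 24.0832
d((-28, -10), (-27, -4)) = 6.0828
d((-28, -10), (14, 16)) = 49.3964
d((-28, -10), (-10, 7)) = 24.7588
d((-28, -10), (4, -5)) = 32.3883
d((-23, -15), (11, 11)) = 42.8019
d((-23, -15), (-12, 8)) = 25.4951
d((-23, -15), (-27, -4)) = 11.7047
d((-23, -15), (14, 16)) = 48.2701
d((-23, -15), (-10, 7)) = 25.5539
d((-23, -15), (4, -5)) = 28.7924
d((11, 11), (-12, 8)) = 23.1948
d((11, 11), (-27, -4)) = 40.8534
d((11, 11), (14, 16)) = 5.831
d((11, 11), (-10, 7)) = 21.3776
d((11, 11), (4, -5)) = 17.4642
d((-12, 8), (-27, -4)) = 19.2094
d((-12, 8), (14, 16)) = 27.2029
d((-12, 8), (-10, 7)) = 2.2361 <-- minimum
d((-12, 8), (4, -5)) = 20.6155
d((-27, -4), (14, 16)) = 45.618
d((-27, -4), (-10, 7)) = 20.2485
d((-27, -4), (4, -5)) = 31.0161
d((14, 16), (-10, 7)) = 25.632
d((14, 16), (4, -5)) = 23.2594
d((-10, 7), (4, -5)) = 18.4391

Closest pair: (-12, 8) and (-10, 7) with distance 2.2361

The closest pair is (-12, 8) and (-10, 7) with Euclidean distance 2.2361. For 8 points, brute-force pairwise comparison is shown above. For large n, the divide-and-conquer algorithm (sort by x, recurse on halves, check the dividing strip) achieves O(n log n).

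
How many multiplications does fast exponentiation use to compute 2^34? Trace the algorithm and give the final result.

Computing 2^34 by squaring (build up from 2^1; each line after the first costs one multiplication):

2^1 = 2
2^2 = (2^1)^2 = 2^2 = 4
2^4 = (2^2)^2 = 4^2 = 16
2^8 = (2^4)^2 = 16^2 = 256
2^16 = (2^8)^2 = 256^2 = 65536
2^17 = 2 * 2^16 = 2 * 65536 = 131072
2^34 = (2^17)^2 = 131072^2 = 17179869184

Result: 17179869184
Multiplications needed: 6 (6 lines after 2^1)

2^34 = 17179869184. Using exponentiation by squaring, this requires 6 multiplications. The key idea: if the exponent is even, square the half-power; if odd, multiply by the base once.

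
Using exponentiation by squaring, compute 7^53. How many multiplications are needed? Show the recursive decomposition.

Computing 7^53 by squaring (build up from 7^1; each line after the first costs one multiplication):

7^1 = 7
7^2 = (7^1)^2 = 7^2 = 49
7^3 = 7 * 7^2 = 7 * 49 = 343
7^6 = (7^3)^2 = 343^2 = 117649
7^12 = (7^6)^2 = 117649^2 = 13841287201
7^13 = 7 * 7^12 = 7 * 13841287201 = 96889010407
7^26 = (7^13)^2 = 96889010407^2 = 9387480337647754305649
7^52 = (7^26)^2 = 9387480337647754305649^2 = 88124787089723195184393736687912818113311201
7^53 = 7 * 7^52 = 7 * 88124787089723195184393736687912818113311201 = 616873509628062366290756156815389726793178407

Result: 616873509628062366290756156815389726793178407
Multiplications needed: 8 (8 lines after 7^1)

7^53 = 616873509628062366290756156815389726793178407. Using exponentiation by squaring, this requires 8 multiplications. The key idea: if the exponent is even, square the half-power; if odd, multiply by the base once.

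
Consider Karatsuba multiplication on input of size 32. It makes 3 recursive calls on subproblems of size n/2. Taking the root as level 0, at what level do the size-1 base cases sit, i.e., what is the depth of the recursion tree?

For divide and conquer with division factor 2:

Problem sizes at each level:
Level 0: 32
Level 1: 16
Level 2: 8
Level 3: 4
Level 4: 2
Level 5: 1

The root is level 0 and the size-1 base case is level 5 (the tree spans levels 0 through 5, i.e. 6 levels counting the root), so the depth is the number of divisions: log_2(32) = 5

The recursion tree depth is log_2(32) = 5. At each level, the problem size is divided by 2, so it takes 5 divisions to reduce to a base case of size 1. The algorithm makes 3 recursive calls at each level.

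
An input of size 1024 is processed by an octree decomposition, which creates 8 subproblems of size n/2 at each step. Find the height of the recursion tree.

For divide and conquer with division factor 2:

Problem sizes at each level:
Level 0: 1024
Level 1: 512
Level 2: 256
Level 3: 128
Level 4: 64
Level 5: 32
Level 6: 16
Level 7: 8
Level 8: 4
Level 9: 2
Level 10: 1

The root is level 0 and the size-1 base case is level 10 (the tree spans levels 0 through 10, i.e. 11 levels counting the root), so the depth is the number of divisions: log_2(1024) = 10

The recursion tree depth is log_2(1024) = 10. At each level, the problem size is divided by 2, so it takes 10 divisions to reduce to a base case of size 1. The algorithm makes 8 recursive calls at each level.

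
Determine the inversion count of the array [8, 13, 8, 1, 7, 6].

Finding inversions in [8, 13, 8, 1, 7, 6]:

(0, 3): arr[0]=8 > arr[3]=1
(0, 4): arr[0]=8 > arr[4]=7
(0, 5): arr[0]=8 > arr[5]=6
(1, 2): arr[1]=13 > arr[2]=8
(1, 3): arr[1]=13 > arr[3]=1
(1, 4): arr[1]=13 > arr[4]=7
(1, 5): arr[1]=13 > arr[5]=6
(2, 3): arr[2]=8 > arr[3]=1
(2, 4): arr[2]=8 > arr[4]=7
(2, 5): arr[2]=8 > arr[5]=6
(4, 5): arr[4]=7 > arr[5]=6

Total inversions: 11

The array has 11 inversion(s): (0,3), (0,4), (0,5), (1,2), (1,3), (1,4), (1,5), (2,3), (2,4), (2,5), (4,5). Each pair (i,j) satisfies i < j and arr[i] > arr[j].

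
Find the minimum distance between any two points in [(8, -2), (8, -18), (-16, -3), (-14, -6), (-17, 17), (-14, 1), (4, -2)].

Computing all pairwise distances among 7 points:

d((8, -2), (8, -18)) = 16.0
d((8, -2), (-16, -3)) = 24.0208
d((8, -2), (-14, -6)) = 22.3607
d((8, -2), (-17, 17)) = 31.4006
d((8, -2), (-14, 1)) = 22.2036
d((8, -2), (4, -2)) = 4.0
d((8, -18), (-16, -3)) = 28.3019
d((8, -18), (-14, -6)) = 25.0599
d((8, -18), (-17, 17)) = 43.0116
d((8, -18), (-14, 1)) = 29.0689
d((8, -18), (4, -2)) = 16.4924
d((-16, -3), (-14, -6)) = 3.6056 <-- minimum
d((-16, -3), (-17, 17)) = 20.025
d((-16, -3), (-14, 1)) = 4.4721
d((-16, -3), (4, -2)) = 20.025
d((-14, -6), (-17, 17)) = 23.1948
d((-14, -6), (-14, 1)) = 7.0
d((-14, -6), (4, -2)) = 18.4391
d((-17, 17), (-14, 1)) = 16.2788
d((-17, 17), (4, -2)) = 28.3196
d((-14, 1), (4, -2)) = 18.2483

Closest pair: (-16, -3) and (-14, -6) with distance 3.6056

The closest pair is (-16, -3) and (-14, -6) with Euclidean distance 3.6056. For 7 points, brute-force pairwise comparison is shown above. For large n, the divide-and-conquer algorithm (sort by x, recurse on halves, check the dividing strip) achieves O(n log n).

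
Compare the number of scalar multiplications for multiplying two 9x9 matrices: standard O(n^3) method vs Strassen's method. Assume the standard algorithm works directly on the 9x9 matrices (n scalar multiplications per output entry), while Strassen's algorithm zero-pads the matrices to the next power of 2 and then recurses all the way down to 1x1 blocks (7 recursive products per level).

Matrix multiplication for 9x9 matrices:

Strassen's algorithm requires power-of-2 dimensions. Pad 9x9 to 16x16 (next power of 2).

Standard algorithm: 9^3 = 729 multiplications
Strassen's algorithm: 7^(log2(16)) = 7^4 = 2401 multiplications
Difference: 729 - 2401 = -1672 (Strassen uses MORE here due to padding overhead — for small or just-over-power-of-2 n, padding can outweigh the per-level savings)

Standard: 729 multiplications (9^3). Strassen: 2401 multiplications (7^4, after padding to 16x16). Strassen reduces 8 recursive multiplications to 7 at each level.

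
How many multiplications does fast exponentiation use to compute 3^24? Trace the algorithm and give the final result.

Computing 3^24 by squaring (build up from 3^1; each line after the first costs one multiplication):

3^1 = 3
3^2 = (3^1)^2 = 3^2 = 9
3^3 = 3 * 3^2 = 3 * 9 = 27
3^6 = (3^3)^2 = 27^2 = 729
3^12 = (3^6)^2 = 729^2 = 531441
3^24 = (3^12)^2 = 531441^2 = 282429536481

Result: 282429536481
Multiplications needed: 5 (5 lines after 3^1)

3^24 = 282429536481. Using exponentiation by squaring, this requires 5 multiplications. The key idea: if the exponent is even, square the half-power; if odd, multiply by the base once.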